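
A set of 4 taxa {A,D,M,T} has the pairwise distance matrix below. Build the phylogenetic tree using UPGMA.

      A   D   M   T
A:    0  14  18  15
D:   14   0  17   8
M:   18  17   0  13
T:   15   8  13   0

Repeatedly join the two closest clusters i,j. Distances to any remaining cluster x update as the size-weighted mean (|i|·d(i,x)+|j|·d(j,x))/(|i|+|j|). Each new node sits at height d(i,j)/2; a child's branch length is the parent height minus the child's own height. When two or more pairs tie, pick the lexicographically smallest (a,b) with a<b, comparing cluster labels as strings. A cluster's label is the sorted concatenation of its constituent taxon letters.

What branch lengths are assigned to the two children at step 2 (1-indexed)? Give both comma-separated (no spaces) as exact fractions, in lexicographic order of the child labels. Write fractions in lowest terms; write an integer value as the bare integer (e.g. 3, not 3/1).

1. join D+T (d=8) ⇒ DT; edges |D|=4, |T|=4
  updated: d(A,DT)=29/2, d(DT,M)=15
2. join A+DT (d=29/2) ⇒ ADT; edges |A|=29/4, |DT|=13/4
  updated: d(ADT,M)=16
3. join ADT+M (d=16) ⇒ ADMT; edges |ADT|=3/4, |M|=8
final tree: ((A:29/4,(D:4,T:4):13/4):3/4,M:8)
total length: 109/4

29/4,13/4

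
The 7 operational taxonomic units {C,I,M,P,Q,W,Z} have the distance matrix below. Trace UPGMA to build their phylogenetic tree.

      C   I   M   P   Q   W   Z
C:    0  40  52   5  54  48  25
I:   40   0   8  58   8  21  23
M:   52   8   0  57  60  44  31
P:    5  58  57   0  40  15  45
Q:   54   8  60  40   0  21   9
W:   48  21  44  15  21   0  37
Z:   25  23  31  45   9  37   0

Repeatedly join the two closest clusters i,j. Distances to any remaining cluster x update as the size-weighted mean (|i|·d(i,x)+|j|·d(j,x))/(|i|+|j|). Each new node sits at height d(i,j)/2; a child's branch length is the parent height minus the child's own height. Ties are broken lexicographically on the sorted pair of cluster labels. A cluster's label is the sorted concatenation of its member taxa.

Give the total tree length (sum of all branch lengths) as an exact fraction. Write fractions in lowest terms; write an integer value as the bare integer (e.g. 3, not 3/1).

step 1: merge (C,P) at d=5; branch lengths C→5/2, P→5/2; new cluster CP
  updated: d(CP,I)=49, d(CP,M)=109/2, d(CP,Q)=47, d(CP,W)=63/2, d(CP,Z)=35
step 2: merge (I,M) at d=8; branch lengths I→4, M→4; new cluster IM
  updated: d(CP,IM)=207/4, d(IM,Q)=34, d(IM,W)=65/2, d(IM,Z)=27
step 3: merge (Q,Z) at d=9; branch lengths Q→9/2, Z→9/2; new cluster QZ
  updated: d(CP,QZ)=41, d(IM,QZ)=61/2, d(QZ,W)=29
step 4: merge (QZ,W) at d=29; branch lengths QZ→10, W→29/2; new cluster QWZ
  updated: d(CP,QWZ)=227/6, d(IM,QWZ)=187/6
step 5: merge (IM,QWZ) at d=187/6; branch lengths IM→139/12, QWZ→13/12; new cluster IMQWZ
  updated: d(CP,IMQWZ)=217/5
step 6: merge (CP,IMQWZ) at d=217/5; branch lengths CP→96/5, IMQWZ→367/60; new cluster CIMPQWZ
final tree: ((C:5/2,P:5/2):96/5,((I:4,M:4):139/12,((Q:9/2,Z:9/2):10,W:29/2):13/12):367/60)
total length: 5069/60

5069/60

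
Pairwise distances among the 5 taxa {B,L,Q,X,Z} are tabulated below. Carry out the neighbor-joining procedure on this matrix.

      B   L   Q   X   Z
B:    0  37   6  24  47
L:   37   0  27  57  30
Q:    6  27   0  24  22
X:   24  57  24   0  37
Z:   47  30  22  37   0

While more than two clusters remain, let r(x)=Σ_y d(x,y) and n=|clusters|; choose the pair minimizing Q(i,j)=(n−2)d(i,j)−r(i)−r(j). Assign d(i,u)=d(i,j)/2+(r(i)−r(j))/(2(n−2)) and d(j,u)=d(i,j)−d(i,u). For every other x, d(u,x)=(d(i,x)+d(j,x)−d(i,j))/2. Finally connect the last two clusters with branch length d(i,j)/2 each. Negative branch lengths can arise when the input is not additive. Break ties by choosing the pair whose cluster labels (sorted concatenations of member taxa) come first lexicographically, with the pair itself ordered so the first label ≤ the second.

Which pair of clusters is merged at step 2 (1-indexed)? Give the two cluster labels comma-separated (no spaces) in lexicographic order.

B,X

1. join L+Z (d=30, Q=-197) ⇒ LZ; edges |L|=35/2, |Z|=25/2
  updated: d(B,LZ)=27, d(LZ,Q)=19/2, d(LZ,X)=32
2. join B+X (d=24, Q=-89) ⇒ BX; edges |B|=25/4, |X|=71/4
  updated: d(BX,LZ)=35/2, d(BX,Q)=3
3. join BX+LZ (d=35/2, Q=-30) ⇒ BLXZ; edges |BX|=11/2, |LZ|=12
  updated: d(BLXZ,Q)=-5/2
4. join BLXZ+Q (d=-5/2) ⇒ BLQXZ; edges |BLXZ|=-5/4, |Q|=-5/4
final tree: (((B:25/4,X:71/4):11/2,(L:35/2,Z:25/2):12):-5/4,Q:-5/4)
total length: 69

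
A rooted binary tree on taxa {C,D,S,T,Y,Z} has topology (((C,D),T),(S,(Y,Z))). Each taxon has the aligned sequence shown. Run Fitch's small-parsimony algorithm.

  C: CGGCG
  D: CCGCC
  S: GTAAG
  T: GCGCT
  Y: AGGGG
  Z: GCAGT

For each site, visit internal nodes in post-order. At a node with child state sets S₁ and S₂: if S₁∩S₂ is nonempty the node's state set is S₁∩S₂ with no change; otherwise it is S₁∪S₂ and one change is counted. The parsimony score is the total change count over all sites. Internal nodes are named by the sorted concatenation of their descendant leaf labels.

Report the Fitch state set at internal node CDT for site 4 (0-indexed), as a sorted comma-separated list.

CD@0: {C} ∩ {C} = {C} (intersection, +0)
CDT@0: {C} ∪ {G} = {C,G} (union, +1)
YZ@0: {A} ∪ {G} = {A,G} (union, +1)
SYZ@0: {G} ∩ {A,G} = {G} (intersection, +0)
CDSTYZ@0: {C,G} ∩ {G} = {G} (intersection, +0)
CD@1: {G} ∪ {C} = {C,G} (union, +1)
CDT@1: {C,G} ∩ {C} = {C} (intersection, +0)
YZ@1: {G} ∪ {C} = {C,G} (union, +1)
SYZ@1: {T} ∪ {C,G} = {C,G,T} (union, +1)
CDSTYZ@1: {C} ∩ {C,G,T} = {C} (intersection, +0)
CD@2: {G} ∩ {G} = {G} (intersection, +0)
CDT@2: {G} ∩ {G} = {G} (intersection, +0)
YZ@2: {G} ∪ {A} = {A,G} (union, +1)
SYZ@2: {A} ∩ {A,G} = {A} (intersection, +0)
CDSTYZ@2: {G} ∪ {A} = {A,G} (union, +1)
CD@3: {C} ∩ {C} = {C} (intersection, +0)
CDT@3: {C} ∩ {C} = {C} (intersection, +0)
YZ@3: {G} ∩ {G} = {G} (intersection, +0)
SYZ@3: {A} ∪ {G} = {A,G} (union, +1)
CDSTYZ@3: {C} ∪ {A,G} = {A,C,G} (union, +1)
CD@4: {G} ∪ {C} = {C,G} (union, +1)
CDT@4: {C,G} ∪ {T} = {C,G,T} (union, +1)
YZ@4: {G} ∪ {T} = {G,T} (union, +1)
SYZ@4: {G} ∩ {G,T} = {G} (intersection, +0)
CDSTYZ@4: {C,G,T} ∩ {G} = {G} (intersection, +0)
per-site changes: [2, 3, 2, 2, 3]; total = 12

C,G,T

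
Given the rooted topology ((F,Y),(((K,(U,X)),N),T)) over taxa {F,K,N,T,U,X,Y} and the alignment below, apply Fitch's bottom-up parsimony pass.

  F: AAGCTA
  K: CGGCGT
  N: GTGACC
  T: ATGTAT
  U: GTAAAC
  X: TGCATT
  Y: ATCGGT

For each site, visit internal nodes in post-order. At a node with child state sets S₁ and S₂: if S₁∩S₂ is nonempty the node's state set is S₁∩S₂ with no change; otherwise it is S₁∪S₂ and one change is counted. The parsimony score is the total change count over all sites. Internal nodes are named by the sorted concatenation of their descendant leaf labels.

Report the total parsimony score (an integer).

FY@0: {A} ∩ {A} = {A} (intersection, +0)
UX@0: {G} ∪ {T} = {G,T} (union, +1)
KUX@0: {C} ∪ {G,T} = {C,G,T} (union, +1)
KNUX@0: {C,G,T} ∩ {G} = {G} (intersection, +0)
KNTUX@0: {G} ∪ {A} = {A,G} (union, +1)
FKNTUXY@0: {A} ∩ {A,G} = {A} (intersection, +0)
FY@1: {A} ∪ {T} = {A,T} (union, +1)
UX@1: {T} ∪ {G} = {G,T} (union, +1)
KUX@1: {G} ∩ {G,T} = {G} (intersection, +0)
KNUX@1: {G} ∪ {T} = {G,T} (union, +1)
KNTUX@1: {G,T} ∩ {T} = {T} (intersection, +0)
FKNTUXY@1: {A,T} ∩ {T} = {T} (intersection, +0)
FY@2: {G} ∪ {C} = {C,G} (union, +1)
UX@2: {A} ∪ {C} = {A,C} (union, +1)
KUX@2: {G} ∪ {A,C} = {A,C,G} (union, +1)
KNUX@2: {A,C,G} ∩ {G} = {G} (intersection, +0)
KNTUX@2: {G} ∩ {G} = {G} (intersection, +0)
FKNTUXY@2: {C,G} ∩ {G} = {G} (intersection, +0)
FY@3: {C} ∪ {G} = {C,G} (union, +1)
UX@3: {A} ∩ {A} = {A} (intersection, +0)
KUX@3: {C} ∪ {A} = {A,C} (union, +1)
KNUX@3: {A,C} ∩ {A} = {A} (intersection, +0)
KNTUX@3: {A} ∪ {T} = {A,T} (union, +1)
FKNTUXY@3: {C,G} ∪ {A,T} = {A,C,G,T} (union, +1)
FY@4: {T} ∪ {G} = {G,T} (union, +1)
UX@4: {A} ∪ {T} = {A,T} (union, +1)
KUX@4: {G} ∪ {A,T} = {A,G,T} (union, +1)
KNUX@4: {A,G,T} ∪ {C} = {A,C,G,T} (union, +1)
KNTUX@4: {A,C,G,T} ∩ {A} = {A} (intersection, +0)
FKNTUXY@4: {G,T} ∪ {A} = {A,G,T} (union, +1)
FY@5: {A} ∪ {T} = {A,T} (union, +1)
UX@5: {C} ∪ {T} = {C,T} (union, +1)
KUX@5: {T} ∩ {C,T} = {T} (intersection, +0)
KNUX@5: {T} ∪ {C} = {C,T} (union, +1)
KNTUX@5: {C,T} ∩ {T} = {T} (intersection, +0)
FKNTUXY@5: {A,T} ∩ {T} = {T} (intersection, +0)
per-site changes: [3, 3, 3, 4, 5, 3]; total = 21

21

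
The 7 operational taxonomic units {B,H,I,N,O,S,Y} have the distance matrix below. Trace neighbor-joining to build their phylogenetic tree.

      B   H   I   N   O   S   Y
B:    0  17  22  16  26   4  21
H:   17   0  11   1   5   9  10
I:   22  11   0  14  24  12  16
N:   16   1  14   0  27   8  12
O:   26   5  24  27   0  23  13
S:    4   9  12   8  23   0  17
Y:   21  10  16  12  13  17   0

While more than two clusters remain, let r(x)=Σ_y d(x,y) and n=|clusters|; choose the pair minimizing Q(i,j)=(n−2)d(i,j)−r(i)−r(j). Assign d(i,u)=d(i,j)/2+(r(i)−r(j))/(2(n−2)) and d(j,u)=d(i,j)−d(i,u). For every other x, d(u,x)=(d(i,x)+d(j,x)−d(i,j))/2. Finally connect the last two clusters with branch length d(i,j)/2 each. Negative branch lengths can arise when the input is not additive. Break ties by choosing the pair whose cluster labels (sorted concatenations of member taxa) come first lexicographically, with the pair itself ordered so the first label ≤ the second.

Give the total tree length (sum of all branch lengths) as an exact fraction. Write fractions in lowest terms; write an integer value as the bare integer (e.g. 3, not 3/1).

1291/32

step 1: merge (B,S) at d=4, Q=-159; branch lengths B→53/10, S→-13/10; new cluster BS
  updated: d(BS,H)=11, d(BS,I)=15, d(BS,N)=10, d(BS,O)=45/2, d(BS,Y)=17
step 2: merge (H,O) at d=5, Q=-219/2; branch lengths H→-67/16, O→147/16; new cluster HO
  updated: d(BS,HO)=57/4, d(HO,I)=15, d(HO,N)=23/2, d(HO,Y)=9
step 3: merge (HO,Y) at d=9, Q=-307/4; branch lengths HO→91/24, Y→125/24; new cluster HOY
  updated: d(BS,HOY)=89/8, d(HOY,I)=11, d(HOY,N)=29/4
step 4: merge (BS,N) at d=10, Q=-379/8; branch lengths BS→199/32, N→121/32; new cluster BNS
  updated: d(BNS,HOY)=67/16, d(BNS,I)=19/2
step 5: merge (BNS,HOY) at d=67/16, Q=-395/16; branch lengths BNS→43/32, HOY→91/32; new cluster BHNOSY
  updated: d(BHNOSY,I)=261/32
step 6: merge (BHNOSY,I) at d=261/32; branch lengths BHNOSY→261/64, I→261/64; new cluster BHINOSY
final tree: ((((B:53/10,S:-13/10):199/32,N:121/32):43/32,((H:-67/16,O:147/16):91/24,Y:125/24):91/32):261/64,I:261/64)
total length: 1291/32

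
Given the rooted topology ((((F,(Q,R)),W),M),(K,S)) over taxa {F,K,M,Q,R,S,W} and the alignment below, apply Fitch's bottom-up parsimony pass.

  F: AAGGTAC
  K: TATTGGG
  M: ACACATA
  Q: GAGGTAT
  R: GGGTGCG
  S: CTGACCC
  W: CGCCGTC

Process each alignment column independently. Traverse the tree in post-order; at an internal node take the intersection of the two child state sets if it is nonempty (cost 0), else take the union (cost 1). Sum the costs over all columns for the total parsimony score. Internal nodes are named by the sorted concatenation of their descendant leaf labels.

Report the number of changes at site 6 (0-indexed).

4

site 0, node QR: Q={G} ∩ R={G} → {G} (+0)
site 0, node FQR: F={A} ∪ QR={G} → {A,G} (+1)
site 0, node FQRW: FQR={A,G} ∪ W={C} → {A,C,G} (+1)
site 0, node FMQRW: FQRW={A,C,G} ∩ M={A} → {A} (+0)
site 0, node KS: K={T} ∪ S={C} → {C,T} (+1)
site 0, node FKMQRSW: FMQRW={A} ∪ KS={C,T} → {A,C,T} (+1)
site 1, node QR: Q={A} ∪ R={G} → {A,G} (+1)
site 1, node FQR: F={A} ∩ QR={A,G} → {A} (+0)
site 1, node FQRW: FQR={A} ∪ W={G} → {A,G} (+1)
site 1, node FMQRW: FQRW={A,G} ∪ M={C} → {A,C,G} (+1)
site 1, node KS: K={A} ∪ S={T} → {A,T} (+1)
site 1, node FKMQRSW: FMQRW={A,C,G} ∩ KS={A,T} → {A} (+0)
site 2, node QR: Q={G} ∩ R={G} → {G} (+0)
site 2, node FQR: F={G} ∩ QR={G} → {G} (+0)
site 2, node FQRW: FQR={G} ∪ W={C} → {C,G} (+1)
site 2, node FMQRW: FQRW={C,G} ∪ M={A} → {A,C,G} (+1)
site 2, node KS: K={T} ∪ S={G} → {G,T} (+1)
site 2, node FKMQRSW: FMQRW={A,C,G} ∩ KS={G,T} → {G} (+0)
site 3, node QR: Q={G} ∪ R={T} → {G,T} (+1)
site 3, node FQR: F={G} ∩ QR={G,T} → {G} (+0)
site 3, node FQRW: FQR={G} ∪ W={C} → {C,G} (+1)
site 3, node FMQRW: FQRW={C,G} ∩ M={C} → {C} (+0)
site 3, node KS: K={T} ∪ S={A} → {A,T} (+1)
site 3, node FKMQRSW: FMQRW={C} ∪ KS={A,T} → {A,C,T} (+1)
site 4, node QR: Q={T} ∪ R={G} → {G,T} (+1)
site 4, node FQR: F={T} ∩ QR={G,T} → {T} (+0)
site 4, node FQRW: FQR={T} ∪ W={G} → {G,T} (+1)
site 4, node FMQRW: FQRW={G,T} ∪ M={A} → {A,G,T} (+1)
site 4, node KS: K={G} ∪ S={C} → {C,G} (+1)
site 4, node FKMQRSW: FMQRW={A,G,T} ∩ KS={C,G} → {G} (+0)
site 5, node QR: Q={A} ∪ R={C} → {A,C} (+1)
site 5, node FQR: F={A} ∩ QR={A,C} → {A} (+0)
site 5, node FQRW: FQR={A} ∪ W={T} → {A,T} (+1)
site 5, node FMQRW: FQRW={A,T} ∩ M={T} → {T} (+0)
site 5, node KS: K={G} ∪ S={C} → {C,G} (+1)
site 5, node FKMQRSW: FMQRW={T} ∪ KS={C,G} → {C,G,T} (+1)
site 6, node QR: Q={T} ∪ R={G} → {G,T} (+1)
site 6, node FQR: F={C} ∪ QR={G,T} → {C,G,T} (+1)
site 6, node FQRW: FQR={C,G,T} ∩ W={C} → {C} (+0)
site 6, node FMQRW: FQRW={C} ∪ M={A} → {A,C} (+1)
site 6, node KS: K={G} ∪ S={C} → {C,G} (+1)
site 6, node FKMQRSW: FMQRW={A,C} ∩ KS={C,G} → {C} (+0)
per-site changes: [4, 4, 3, 4, 4, 4, 4]; total = 27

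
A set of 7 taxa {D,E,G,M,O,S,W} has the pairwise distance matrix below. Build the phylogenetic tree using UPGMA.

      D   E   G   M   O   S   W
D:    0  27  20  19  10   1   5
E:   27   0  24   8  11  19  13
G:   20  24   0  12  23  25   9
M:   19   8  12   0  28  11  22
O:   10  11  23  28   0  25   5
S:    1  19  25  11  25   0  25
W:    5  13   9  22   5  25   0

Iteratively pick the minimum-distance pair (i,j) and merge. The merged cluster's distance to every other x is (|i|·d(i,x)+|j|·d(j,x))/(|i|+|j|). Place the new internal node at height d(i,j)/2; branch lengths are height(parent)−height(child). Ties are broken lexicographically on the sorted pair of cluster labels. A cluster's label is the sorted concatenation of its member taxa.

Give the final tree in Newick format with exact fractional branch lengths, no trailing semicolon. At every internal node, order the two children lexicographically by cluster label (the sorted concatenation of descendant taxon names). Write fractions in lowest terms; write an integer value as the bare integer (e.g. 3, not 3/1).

1. join D+S (d=1) ⇒ DS; edges |D|=1/2, |S|=1/2
  updated: d(DS,E)=23, d(DS,G)=45/2, d(DS,M)=15, d(DS,O)=35/2, d(DS,W)=15
2. join O+W (d=5) ⇒ OW; edges |O|=5/2, |W|=5/2
  updated: d(DS,OW)=65/4, d(E,OW)=12, d(G,OW)=16, d(M,OW)=25
3. join E+M (d=8) ⇒ EM; edges |E|=4, |M|=4
  updated: d(DS,EM)=19, d(EM,G)=18, d(EM,OW)=37/2
4. join G+OW (d=16) ⇒ GOW; edges |G|=8, |OW|=11/2
  updated: d(DS,GOW)=55/3, d(EM,GOW)=55/3
5. join DS+GOW (d=55/3) ⇒ DGOSW; edges |DS|=26/3, |GOW|=7/6
  updated: d(DGOSW,EM)=93/5
6. join DGOSW+EM (d=93/5) ⇒ DEGMOSW; edges |DGOSW|=2/15, |EM|=53/10
final tree: (((D:1/2,S:1/2):26/3,(G:8,(O:5/2,W:5/2):11/2):7/6):2/15,(E:4,M:4):53/10)
total length: 1283/30

(((D:1/2,S:1/2):26/3,(G:8,(O:5/2,W:5/2):11/2):7/6):2/15,(E:4,M:4):53/10)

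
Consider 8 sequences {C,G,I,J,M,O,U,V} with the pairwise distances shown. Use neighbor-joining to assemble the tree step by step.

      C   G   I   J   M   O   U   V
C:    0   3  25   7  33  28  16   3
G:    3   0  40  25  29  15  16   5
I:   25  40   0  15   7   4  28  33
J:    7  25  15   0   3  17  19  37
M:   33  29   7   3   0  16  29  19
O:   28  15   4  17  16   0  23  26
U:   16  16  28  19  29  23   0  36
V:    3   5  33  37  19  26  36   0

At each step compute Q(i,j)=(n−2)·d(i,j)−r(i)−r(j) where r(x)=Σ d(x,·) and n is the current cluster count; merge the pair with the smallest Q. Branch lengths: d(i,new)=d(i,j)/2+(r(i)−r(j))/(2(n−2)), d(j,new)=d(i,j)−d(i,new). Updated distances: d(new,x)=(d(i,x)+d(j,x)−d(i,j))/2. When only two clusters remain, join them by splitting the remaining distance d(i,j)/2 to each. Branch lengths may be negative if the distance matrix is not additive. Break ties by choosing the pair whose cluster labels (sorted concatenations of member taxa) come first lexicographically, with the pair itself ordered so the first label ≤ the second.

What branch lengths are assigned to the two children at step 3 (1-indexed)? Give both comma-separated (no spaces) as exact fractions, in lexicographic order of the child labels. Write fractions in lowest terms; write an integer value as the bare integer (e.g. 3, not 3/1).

iteration 1: select G,V (d=5, Q=-262); attach at lengths (1/3, 14/3); label the merged cluster GV
  updated: d(C,GV)=1/2, d(GV,I)=34, d(GV,J)=57/2, d(GV,M)=43/2, d(GV,O)=18, d(GV,U)=47/2
iteration 2: select C,GV (d=1/2, Q=-233); attach at lengths (-7/5, 19/10); label the merged cluster CGV
  updated: d(CGV,I)=117/4, d(CGV,J)=35/2, d(CGV,M)=27, d(CGV,O)=91/4, d(CGV,U)=39/2
iteration 3: select CGV,U (d=39/2, Q=-313/2); attach at lengths (151/16, 161/16); label the merged cluster CGUV
  updated: d(CGUV,I)=151/8, d(CGUV,J)=17/2, d(CGUV,M)=73/4, d(CGUV,O)=105/8
iteration 4: select I,O (d=4, Q=-83); attach at lengths (9/8, 23/8); label the merged cluster IO
  updated: d(CGUV,IO)=14, d(IO,J)=14, d(IO,M)=19/2
iteration 5: select CGUV,IO (d=14, Q=-201/4); attach at lengths (125/16, 99/16); label the merged cluster CGIOUV
  updated: d(CGIOUV,J)=17/4, d(CGIOUV,M)=55/8
iteration 6: select CGIOUV,J (d=17/4, Q=-113/8); attach at lengths (65/16, 3/16); label the merged cluster CGIJOUV
  updated: d(CGIJOUV,M)=45/16
iteration 7: select CGIJOUV,M (d=45/16); attach at lengths (45/32, 45/32); label the merged cluster CGIJMOUV
final tree: (((((C:-7/5,(G:1/3,V:14/3):19/10):151/16,U:161/16):125/16,(I:9/8,O:23/8):99/16):65/16,J:3/16):45/32,M:45/32)
total length: 801/16

151/16,161/16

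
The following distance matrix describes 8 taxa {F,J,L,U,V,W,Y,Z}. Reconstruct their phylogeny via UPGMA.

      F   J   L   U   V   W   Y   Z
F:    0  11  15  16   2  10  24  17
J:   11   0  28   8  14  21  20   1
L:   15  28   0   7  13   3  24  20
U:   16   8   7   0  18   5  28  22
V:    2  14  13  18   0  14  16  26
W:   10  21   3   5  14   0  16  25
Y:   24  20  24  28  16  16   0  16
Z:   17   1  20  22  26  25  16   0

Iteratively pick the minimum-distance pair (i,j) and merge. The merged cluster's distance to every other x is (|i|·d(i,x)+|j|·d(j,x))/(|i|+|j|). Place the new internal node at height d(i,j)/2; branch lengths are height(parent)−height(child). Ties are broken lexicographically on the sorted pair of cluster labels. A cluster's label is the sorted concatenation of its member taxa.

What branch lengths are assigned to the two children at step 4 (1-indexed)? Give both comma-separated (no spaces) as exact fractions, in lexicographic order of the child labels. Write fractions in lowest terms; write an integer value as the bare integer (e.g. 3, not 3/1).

3/2,3

iteration 1: select J,Z (d=1); attach at lengths (1/2, 1/2); label the merged cluster JZ
  updated: d(F,JZ)=14, d(JZ,L)=24, d(JZ,U)=15, d(JZ,V)=20, d(JZ,W)=23, d(JZ,Y)=18
iteration 2: select F,V (d=2); attach at lengths (1, 1); label the merged cluster FV
  updated: d(FV,JZ)=17, d(FV,L)=14, d(FV,U)=17, d(FV,W)=12, d(FV,Y)=20
iteration 3: select L,W (d=3); attach at lengths (3/2, 3/2); label the merged cluster LW
  updated: d(FV,LW)=13, d(JZ,LW)=47/2, d(LW,U)=6, d(LW,Y)=20
iteration 4: select LW,U (d=6); attach at lengths (3/2, 3); label the merged cluster LUW
  updated: d(FV,LUW)=43/3, d(JZ,LUW)=62/3, d(LUW,Y)=68/3
iteration 5: select FV,LUW (d=43/3); attach at lengths (37/6, 25/6); label the merged cluster FLUVW
  updated: d(FLUVW,JZ)=96/5, d(FLUVW,Y)=108/5
iteration 6: select JZ,Y (d=18); attach at lengths (17/2, 9); label the merged cluster JYZ
  updated: d(FLUVW,JYZ)=20
iteration 7: select FLUVW,JYZ (d=20); attach at lengths (17/6, 1); label the merged cluster FJLUVWYZ
final tree: (((F:1,V:1):37/6,((L:3/2,W:3/2):3/2,U:3):25/6):17/6,((J:1/2,Z:1/2):17/2,Y:9):1)
total length: 253/6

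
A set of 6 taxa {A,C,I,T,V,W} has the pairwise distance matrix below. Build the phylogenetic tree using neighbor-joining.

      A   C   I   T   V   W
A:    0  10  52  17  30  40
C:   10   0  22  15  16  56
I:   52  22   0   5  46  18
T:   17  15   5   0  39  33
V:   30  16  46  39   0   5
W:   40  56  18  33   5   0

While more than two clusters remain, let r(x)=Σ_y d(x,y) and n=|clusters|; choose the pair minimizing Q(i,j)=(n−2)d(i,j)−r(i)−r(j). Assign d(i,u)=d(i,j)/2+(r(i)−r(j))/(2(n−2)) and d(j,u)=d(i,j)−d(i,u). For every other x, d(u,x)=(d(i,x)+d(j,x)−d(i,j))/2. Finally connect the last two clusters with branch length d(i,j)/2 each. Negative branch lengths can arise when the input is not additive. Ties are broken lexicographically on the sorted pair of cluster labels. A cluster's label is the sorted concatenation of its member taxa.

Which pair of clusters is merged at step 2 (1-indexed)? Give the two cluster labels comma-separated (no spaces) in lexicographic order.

I,T

iteration 1: select V,W (d=5, Q=-268); attach at lengths (1/2, 9/2); label the merged cluster VW
  updated: d(A,VW)=65/2, d(C,VW)=67/2, d(I,VW)=59/2, d(T,VW)=67/2
iteration 2: select I,T (d=5, Q=-164); attach at lengths (53/6, -23/6); label the merged cluster IT
  updated: d(A,IT)=32, d(C,IT)=16, d(IT,VW)=29
iteration 3: select A,C (d=10, Q=-114); attach at lengths (35/4, 5/4); label the merged cluster AC
  updated: d(AC,IT)=19, d(AC,VW)=28
iteration 4: select AC,IT (d=19, Q=-76); attach at lengths (9, 10); label the merged cluster ACIT
  updated: d(ACIT,VW)=19
iteration 5: select ACIT,VW (d=19); attach at lengths (19/2, 19/2); label the merged cluster ACITVW
final tree: (((A:35/4,C:5/4):9,(I:53/6,T:-23/6):10):19/2,(V:1/2,W:9/2):19/2)
total length: 58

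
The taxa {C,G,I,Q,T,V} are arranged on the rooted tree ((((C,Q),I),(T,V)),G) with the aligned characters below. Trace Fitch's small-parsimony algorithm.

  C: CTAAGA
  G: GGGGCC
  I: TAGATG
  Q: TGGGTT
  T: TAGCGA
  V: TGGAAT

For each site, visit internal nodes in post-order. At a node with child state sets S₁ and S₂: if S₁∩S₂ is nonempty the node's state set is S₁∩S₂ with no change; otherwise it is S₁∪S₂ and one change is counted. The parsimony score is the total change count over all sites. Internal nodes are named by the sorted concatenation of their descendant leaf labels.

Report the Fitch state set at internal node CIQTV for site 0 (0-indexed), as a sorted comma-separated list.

[col 0] CQ: children C:{C}, Q:{T} ∪→ {C,T}; cost 1
[col 0] CIQ: children CQ:{C,T}, I:{T} ∩→ {T}; cost 0
[col 0] TV: children T:{T}, V:{T} ∩→ {T}; cost 0
[col 0] CIQTV: children CIQ:{T}, TV:{T} ∩→ {T}; cost 0
[col 0] CGIQTV: children CIQTV:{T}, G:{G} ∪→ {G,T}; cost 1
[col 1] CQ: children C:{T}, Q:{G} ∪→ {G,T}; cost 1
[col 1] CIQ: children CQ:{G,T}, I:{A} ∪→ {A,G,T}; cost 1
[col 1] TV: children T:{A}, V:{G} ∪→ {A,G}; cost 1
[col 1] CIQTV: children CIQ:{A,G,T}, TV:{A,G} ∩→ {A,G}; cost 0
[col 1] CGIQTV: children CIQTV:{A,G}, G:{G} ∩→ {G}; cost 0
[col 2] CQ: children C:{A}, Q:{G} ∪→ {A,G}; cost 1
[col 2] CIQ: children CQ:{A,G}, I:{G} ∩→ {G}; cost 0
[col 2] TV: children T:{G}, V:{G} ∩→ {G}; cost 0
[col 2] CIQTV: children CIQ:{G}, TV:{G} ∩→ {G}; cost 0
[col 2] CGIQTV: children CIQTV:{G}, G:{G} ∩→ {G}; cost 0
[col 3] CQ: children C:{A}, Q:{G} ∪→ {A,G}; cost 1
[col 3] CIQ: children CQ:{A,G}, I:{A} ∩→ {A}; cost 0
[col 3] TV: children T:{C}, V:{A} ∪→ {A,C}; cost 1
[col 3] CIQTV: children CIQ:{A}, TV:{A,C} ∩→ {A}; cost 0
[col 3] CGIQTV: children CIQTV:{A}, G:{G} ∪→ {A,G}; cost 1
[col 4] CQ: children C:{G}, Q:{T} ∪→ {G,T}; cost 1
[col 4] CIQ: children CQ:{G,T}, I:{T} ∩→ {T}; cost 0
[col 4] TV: children T:{G}, V:{A} ∪→ {A,G}; cost 1
[col 4] CIQTV: children CIQ:{T}, TV:{A,G} ∪→ {A,G,T}; cost 1
[col 4] CGIQTV: children CIQTV:{A,G,T}, G:{C} ∪→ {A,C,G,T}; cost 1
[col 5] CQ: children C:{A}, Q:{T} ∪→ {A,T}; cost 1
[col 5] CIQ: children CQ:{A,T}, I:{G} ∪→ {A,G,T}; cost 1
[col 5] TV: children T:{A}, V:{T} ∪→ {A,T}; cost 1
[col 5] CIQTV: children CIQ:{A,G,T}, TV:{A,T} ∩→ {A,T}; cost 0
[col 5] CGIQTV: children CIQTV:{A,T}, G:{C} ∪→ {A,C,T}; cost 1
per-site changes: [2, 3, 1, 3, 4, 4]; total = 17

T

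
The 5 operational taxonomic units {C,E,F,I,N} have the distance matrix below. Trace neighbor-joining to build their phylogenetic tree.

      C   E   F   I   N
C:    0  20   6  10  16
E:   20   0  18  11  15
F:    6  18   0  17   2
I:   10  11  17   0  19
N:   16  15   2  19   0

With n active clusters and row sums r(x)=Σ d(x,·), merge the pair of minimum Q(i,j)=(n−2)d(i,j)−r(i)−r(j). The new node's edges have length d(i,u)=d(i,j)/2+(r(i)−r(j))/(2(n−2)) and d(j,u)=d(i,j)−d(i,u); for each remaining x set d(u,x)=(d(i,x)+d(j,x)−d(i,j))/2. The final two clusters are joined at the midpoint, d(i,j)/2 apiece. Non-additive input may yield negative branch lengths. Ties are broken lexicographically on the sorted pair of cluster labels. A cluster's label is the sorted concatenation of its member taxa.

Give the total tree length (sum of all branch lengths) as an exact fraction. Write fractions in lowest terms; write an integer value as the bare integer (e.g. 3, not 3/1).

iteration 1: select F,N (d=2, Q=-89); attach at lengths (-1/2, 5/2); label the merged cluster FN
  updated: d(C,FN)=10, d(E,FN)=31/2, d(FN,I)=17
iteration 2: select C,FN (d=10, Q=-125/2); attach at lengths (35/8, 45/8); label the merged cluster CFN
  updated: d(CFN,E)=51/4, d(CFN,I)=17/2
iteration 3: select CFN,E (d=51/4, Q=-129/4); attach at lengths (41/8, 61/8); label the merged cluster CEFN
  updated: d(CEFN,I)=27/8
iteration 4: select CEFN,I (d=27/8); attach at lengths (27/16, 27/16); label the merged cluster CEFIN
final tree: (((C:35/8,(F:-1/2,N:5/2):45/8):41/8,E:61/8):27/16,I:27/16)
total length: 225/8

225/8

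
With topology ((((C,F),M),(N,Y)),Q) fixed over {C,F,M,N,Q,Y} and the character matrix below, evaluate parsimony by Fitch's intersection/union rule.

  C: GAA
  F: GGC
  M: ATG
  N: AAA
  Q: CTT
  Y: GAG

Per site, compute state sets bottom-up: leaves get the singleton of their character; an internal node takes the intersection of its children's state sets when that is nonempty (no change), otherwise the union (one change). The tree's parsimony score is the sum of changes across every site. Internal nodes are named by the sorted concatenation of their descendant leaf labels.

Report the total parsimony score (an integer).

site 0, node CF: C={G} ∩ F={G} → {G} (+0)
site 0, node CFM: CF={G} ∪ M={A} → {A,G} (+1)
site 0, node NY: N={A} ∪ Y={G} → {A,G} (+1)
site 0, node CFMNY: CFM={A,G} ∩ NY={A,G} → {A,G} (+0)
site 0, node CFMNQY: CFMNY={A,G} ∪ Q={C} → {A,C,G} (+1)
site 1, node CF: C={A} ∪ F={G} → {A,G} (+1)
site 1, node CFM: CF={A,G} ∪ M={T} → {A,G,T} (+1)
site 1, node NY: N={A} ∩ Y={A} → {A} (+0)
site 1, node CFMNY: CFM={A,G,T} ∩ NY={A} → {A} (+0)
site 1, node CFMNQY: CFMNY={A} ∪ Q={T} → {A,T} (+1)
site 2, node CF: C={A} ∪ F={C} → {A,C} (+1)
site 2, node CFM: CF={A,C} ∪ M={G} → {A,C,G} (+1)
site 2, node NY: N={A} ∪ Y={G} → {A,G} (+1)
site 2, node CFMNY: CFM={A,C,G} ∩ NY={A,G} → {A,G} (+0)
site 2, node CFMNQY: CFMNY={A,G} ∪ Q={T} → {A,G,T} (+1)
per-site changes: [3, 3, 4]; total = 10

10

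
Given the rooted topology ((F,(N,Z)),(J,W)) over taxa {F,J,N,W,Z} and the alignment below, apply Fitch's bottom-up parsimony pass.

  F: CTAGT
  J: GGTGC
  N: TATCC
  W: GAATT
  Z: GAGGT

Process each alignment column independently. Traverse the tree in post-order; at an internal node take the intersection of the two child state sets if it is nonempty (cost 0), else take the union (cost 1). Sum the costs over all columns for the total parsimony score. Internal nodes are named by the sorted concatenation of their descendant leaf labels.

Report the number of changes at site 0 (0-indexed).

site 0, node NZ: N={T} ∪ Z={G} → {G,T} (+1)
site 0, node FNZ: F={C} ∪ NZ={G,T} → {C,G,T} (+1)
site 0, node JW: J={G} ∩ W={G} → {G} (+0)
site 0, node FJNWZ: FNZ={C,G,T} ∩ JW={G} → {G} (+0)
site 1, node NZ: N={A} ∩ Z={A} → {A} (+0)
site 1, node FNZ: F={T} ∪ NZ={A} → {A,T} (+1)
site 1, node JW: J={G} ∪ W={A} → {A,G} (+1)
site 1, node FJNWZ: FNZ={A,T} ∩ JW={A,G} → {A} (+0)
site 2, node NZ: N={T} ∪ Z={G} → {G,T} (+1)
site 2, node FNZ: F={A} ∪ NZ={G,T} → {A,G,T} (+1)
site 2, node JW: J={T} ∪ W={A} → {A,T} (+1)
site 2, node FJNWZ: FNZ={A,G,T} ∩ JW={A,T} → {A,T} (+0)
site 3, node NZ: N={C} ∪ Z={G} → {C,G} (+1)
site 3, node FNZ: F={G} ∩ NZ={C,G} → {G} (+0)
site 3, node JW: J={G} ∪ W={T} → {G,T} (+1)
site 3, node FJNWZ: FNZ={G} ∩ JW={G,T} → {G} (+0)
site 4, node NZ: N={C} ∪ Z={T} → {C,T} (+1)
site 4, node FNZ: F={T} ∩ NZ={C,T} → {T} (+0)
site 4, node JW: J={C} ∪ W={T} → {C,T} (+1)
site 4, node FJNWZ: FNZ={T} ∩ JW={C,T} → {T} (+0)
per-site changes: [2, 2, 3, 2, 2]; total = 11

2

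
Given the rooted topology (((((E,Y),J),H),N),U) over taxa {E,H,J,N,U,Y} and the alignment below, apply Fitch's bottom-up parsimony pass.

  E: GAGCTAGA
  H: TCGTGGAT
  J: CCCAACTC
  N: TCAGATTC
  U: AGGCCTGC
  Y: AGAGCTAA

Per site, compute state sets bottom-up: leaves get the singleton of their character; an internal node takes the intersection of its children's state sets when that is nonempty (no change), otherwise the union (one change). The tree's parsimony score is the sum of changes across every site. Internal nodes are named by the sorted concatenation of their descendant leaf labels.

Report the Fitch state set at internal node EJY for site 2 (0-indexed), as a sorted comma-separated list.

A,C,G

EY@0: {G} ∪ {A} = {A,G} (union, +1)
EJY@0: {A,G} ∪ {C} = {A,C,G} (union, +1)
EHJY@0: {A,C,G} ∪ {T} = {A,C,G,T} (union, +1)
EHJNY@0: {A,C,G,T} ∩ {T} = {T} (intersection, +0)
EHJNUY@0: {T} ∪ {A} = {A,T} (union, +1)
EY@1: {A} ∪ {G} = {A,G} (union, +1)
EJY@1: {A,G} ∪ {C} = {A,C,G} (union, +1)
EHJY@1: {A,C,G} ∩ {C} = {C} (intersection, +0)
EHJNY@1: {C} ∩ {C} = {C} (intersection, +0)
EHJNUY@1: {C} ∪ {G} = {C,G} (union, +1)
EY@2: {G} ∪ {A} = {A,G} (union, +1)
EJY@2: {A,G} ∪ {C} = {A,C,G} (union, +1)
EHJY@2: {A,C,G} ∩ {G} = {G} (intersection, +0)
EHJNY@2: {G} ∪ {A} = {A,G} (union, +1)
EHJNUY@2: {A,G} ∩ {G} = {G} (intersection, +0)
EY@3: {C} ∪ {G} = {C,G} (union, +1)
EJY@3: {C,G} ∪ {A} = {A,C,G} (union, +1)
EHJY@3: {A,C,G} ∪ {T} = {A,C,G,T} (union, +1)
EHJNY@3: {A,C,G,T} ∩ {G} = {G} (intersection, +0)
EHJNUY@3: {G} ∪ {C} = {C,G} (union, +1)
EY@4: {T} ∪ {C} = {C,T} (union, +1)
EJY@4: {C,T} ∪ {A} = {A,C,T} (union, +1)
EHJY@4: {A,C,T} ∪ {G} = {A,C,G,T} (union, +1)
EHJNY@4: {A,C,G,T} ∩ {A} = {A} (intersection, +0)
EHJNUY@4: {A} ∪ {C} = {A,C} (union, +1)
EY@5: {A} ∪ {T} = {A,T} (union, +1)
EJY@5: {A,T} ∪ {C} = {A,C,T} (union, +1)
EHJY@5: {A,C,T} ∪ {G} = {A,C,G,T} (union, +1)
EHJNY@5: {A,C,G,T} ∩ {T} = {T} (intersection, +0)
EHJNUY@5: {T} ∩ {T} = {T} (intersection, +0)
EY@6: {G} ∪ {A} = {A,G} (union, +1)
EJY@6: {A,G} ∪ {T} = {A,G,T} (union, +1)
EHJY@6: {A,G,T} ∩ {A} = {A} (intersection, +0)
EHJNY@6: {A} ∪ {T} = {A,T} (union, +1)
EHJNUY@6: {A,T} ∪ {G} = {A,G,T} (union, +1)
EY@7: {A} ∩ {A} = {A} (intersection, +0)
EJY@7: {A} ∪ {C} = {A,C} (union, +1)
EHJY@7: {A,C} ∪ {T} = {A,C,T} (union, +1)
EHJNY@7: {A,C,T} ∩ {C} = {C} (intersection, +0)
EHJNUY@7: {C} ∩ {C} = {C} (intersection, +0)
per-site changes: [4, 3, 3, 4, 4, 3, 4, 2]; total = 27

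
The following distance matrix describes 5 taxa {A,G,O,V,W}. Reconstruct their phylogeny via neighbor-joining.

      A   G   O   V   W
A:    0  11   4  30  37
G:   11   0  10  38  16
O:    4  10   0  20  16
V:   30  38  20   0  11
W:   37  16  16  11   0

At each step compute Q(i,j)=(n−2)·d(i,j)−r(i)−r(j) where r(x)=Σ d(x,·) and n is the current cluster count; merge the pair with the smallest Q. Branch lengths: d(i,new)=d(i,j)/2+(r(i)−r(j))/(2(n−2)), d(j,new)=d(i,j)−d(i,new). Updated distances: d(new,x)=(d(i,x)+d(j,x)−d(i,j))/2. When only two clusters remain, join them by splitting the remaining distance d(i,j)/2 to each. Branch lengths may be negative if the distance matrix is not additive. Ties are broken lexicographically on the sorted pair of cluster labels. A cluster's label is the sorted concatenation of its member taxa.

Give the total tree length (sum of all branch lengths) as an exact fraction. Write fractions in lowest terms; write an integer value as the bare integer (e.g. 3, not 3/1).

step 1: merge (V,W) at d=11, Q=-146; branch lengths V→26/3, W→7/3; new cluster VW
  updated: d(A,VW)=28, d(G,VW)=43/2, d(O,VW)=25/2
step 2: merge (A,G) at d=11, Q=-127/2; branch lengths A→45/8, G→43/8; new cluster AG
  updated: d(AG,O)=3/2, d(AG,VW)=77/4
step 3: merge (AG,O) at d=3/2, Q=-133/4; branch lengths AG→33/8, O→-21/8; new cluster AGO
  updated: d(AGO,VW)=121/8
step 4: merge (AGO,VW) at d=121/8; branch lengths AGO→121/16, VW→121/16; new cluster AGOVW
final tree: (((A:45/8,G:43/8):33/8,O:-21/8):121/16,(V:26/3,W:7/3):121/16)
total length: 309/8

309/8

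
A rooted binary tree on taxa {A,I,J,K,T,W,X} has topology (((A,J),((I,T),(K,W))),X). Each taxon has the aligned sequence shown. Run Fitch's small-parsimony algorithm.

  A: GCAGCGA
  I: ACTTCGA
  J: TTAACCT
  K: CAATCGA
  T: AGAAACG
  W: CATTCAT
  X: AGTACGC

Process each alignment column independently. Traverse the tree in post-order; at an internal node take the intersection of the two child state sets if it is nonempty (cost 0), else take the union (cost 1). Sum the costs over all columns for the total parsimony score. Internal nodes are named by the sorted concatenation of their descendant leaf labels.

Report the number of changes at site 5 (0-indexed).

3

[col 0] AJ: children A:{G}, J:{T} ∪→ {G,T}; cost 1
[col 0] IT: children I:{A}, T:{A} ∩→ {A}; cost 0
[col 0] KW: children K:{C}, W:{C} ∩→ {C}; cost 0
[col 0] IKTW: children IT:{A}, KW:{C} ∪→ {A,C}; cost 1
[col 0] AIJKTW: children AJ:{G,T}, IKTW:{A,C} ∪→ {A,C,G,T}; cost 1
[col 0] AIJKTWX: children AIJKTW:{A,C,G,T}, X:{A} ∩→ {A}; cost 0
[col 1] AJ: children A:{C}, J:{T} ∪→ {C,T}; cost 1
[col 1] IT: children I:{C}, T:{G} ∪→ {C,G}; cost 1
[col 1] KW: children K:{A}, W:{A} ∩→ {A}; cost 0
[col 1] IKTW: children IT:{C,G}, KW:{A} ∪→ {A,C,G}; cost 1
[col 1] AIJKTW: children AJ:{C,T}, IKTW:{A,C,G} ∩→ {C}; cost 0
[col 1] AIJKTWX: children AIJKTW:{C}, X:{G} ∪→ {C,G}; cost 1
[col 2] AJ: children A:{A}, J:{A} ∩→ {A}; cost 0
[col 2] IT: children I:{T}, T:{A} ∪→ {A,T}; cost 1
[col 2] KW: children K:{A}, W:{T} ∪→ {A,T}; cost 1
[col 2] IKTW: children IT:{A,T}, KW:{A,T} ∩→ {A,T}; cost 0
[col 2] AIJKTW: children AJ:{A}, IKTW:{A,T} ∩→ {A}; cost 0
[col 2] AIJKTWX: children AIJKTW:{A}, X:{T} ∪→ {A,T}; cost 1
[col 3] AJ: children A:{G}, J:{A} ∪→ {A,G}; cost 1
[col 3] IT: children I:{T}, T:{A} ∪→ {A,T}; cost 1
[col 3] KW: children K:{T}, W:{T} ∩→ {T}; cost 0
[col 3] IKTW: children IT:{A,T}, KW:{T} ∩→ {T}; cost 0
[col 3] AIJKTW: children AJ:{A,G}, IKTW:{T} ∪→ {A,G,T}; cost 1
[col 3] AIJKTWX: children AIJKTW:{A,G,T}, X:{A} ∩→ {A}; cost 0
[col 4] AJ: children A:{C}, J:{C} ∩→ {C}; cost 0
[col 4] IT: children I:{C}, T:{A} ∪→ {A,C}; cost 1
[col 4] KW: children K:{C}, W:{C} ∩→ {C}; cost 0
[col 4] IKTW: children IT:{A,C}, KW:{C} ∩→ {C}; cost 0
[col 4] AIJKTW: children AJ:{C}, IKTW:{C} ∩→ {C}; cost 0
[col 4] AIJKTWX: children AIJKTW:{C}, X:{C} ∩→ {C}; cost 0
[col 5] AJ: children A:{G}, J:{C} ∪→ {C,G}; cost 1
[col 5] IT: children I:{G}, T:{C} ∪→ {C,G}; cost 1
[col 5] KW: children K:{G}, W:{A} ∪→ {A,G}; cost 1
[col 5] IKTW: children IT:{C,G}, KW:{A,G} ∩→ {G}; cost 0
[col 5] AIJKTW: children AJ:{C,G}, IKTW:{G} ∩→ {G}; cost 0
[col 5] AIJKTWX: children AIJKTW:{G}, X:{G} ∩→ {G}; cost 0
[col 6] AJ: children A:{A}, J:{T} ∪→ {A,T}; cost 1
[col 6] IT: children I:{A}, T:{G} ∪→ {A,G}; cost 1
[col 6] KW: children K:{A}, W:{T} ∪→ {A,T}; cost 1
[col 6] IKTW: children IT:{A,G}, KW:{A,T} ∩→ {A}; cost 0
[col 6] AIJKTW: children AJ:{A,T}, IKTW:{A} ∩→ {A}; cost 0
[col 6] AIJKTWX: children AIJKTW:{A}, X:{C} ∪→ {A,C}; cost 1
per-site changes: [3, 4, 3, 3, 1, 3, 4]; total = 21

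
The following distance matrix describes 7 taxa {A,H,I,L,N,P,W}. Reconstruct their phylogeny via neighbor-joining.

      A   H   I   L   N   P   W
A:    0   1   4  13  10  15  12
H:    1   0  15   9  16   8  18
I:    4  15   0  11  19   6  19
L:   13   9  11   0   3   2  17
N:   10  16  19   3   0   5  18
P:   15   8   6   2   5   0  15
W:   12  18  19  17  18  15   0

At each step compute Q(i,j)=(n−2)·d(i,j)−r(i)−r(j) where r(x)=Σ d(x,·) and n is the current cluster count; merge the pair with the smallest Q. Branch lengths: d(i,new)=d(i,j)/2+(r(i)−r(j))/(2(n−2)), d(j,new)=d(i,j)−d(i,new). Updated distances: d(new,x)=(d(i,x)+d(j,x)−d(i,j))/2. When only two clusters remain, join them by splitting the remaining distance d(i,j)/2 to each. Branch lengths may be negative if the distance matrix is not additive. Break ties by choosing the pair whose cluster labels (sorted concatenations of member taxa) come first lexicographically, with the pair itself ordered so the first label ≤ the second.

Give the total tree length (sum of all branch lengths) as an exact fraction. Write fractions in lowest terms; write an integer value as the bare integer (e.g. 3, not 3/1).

245/8

step 1: merge (A,H) at d=1, Q=-117; branch lengths A→-7/10, H→17/10; new cluster AH
  updated: d(AH,I)=9, d(AH,L)=21/2, d(AH,N)=25/2, d(AH,P)=11, d(AH,W)=29/2
step 2: merge (L,N) at d=3, Q=-89; branch lengths L→-1/4, N→13/4; new cluster LN
  updated: d(AH,LN)=10, d(I,LN)=27/2, d(LN,P)=2, d(LN,W)=16
step 3: merge (LN,P) at d=2, Q=-139/2; branch lengths LN→9/4, P→-1/4; new cluster LNP
  updated: d(AH,LNP)=19/2, d(I,LNP)=35/4, d(LNP,W)=29/2
step 4: merge (AH,W) at d=29/2, Q=-52; branch lengths AH→7/2, W→11; new cluster AHW
  updated: d(AHW,I)=27/4, d(AHW,LNP)=19/4
step 5: merge (AHW,I) at d=27/4, Q=-81/4; branch lengths AHW→11/8, I→43/8; new cluster AHIW
  updated: d(AHIW,LNP)=27/8
step 6: merge (AHIW,LNP) at d=27/8; branch lengths AHIW→27/16, LNP→27/16; new cluster AHILNPW
final tree: ((((A:-7/10,H:17/10):7/2,W:11):11/8,I:43/8):27/16,((L:-1/4,N:13/4):9/4,P:-1/4):27/16)
total length: 245/8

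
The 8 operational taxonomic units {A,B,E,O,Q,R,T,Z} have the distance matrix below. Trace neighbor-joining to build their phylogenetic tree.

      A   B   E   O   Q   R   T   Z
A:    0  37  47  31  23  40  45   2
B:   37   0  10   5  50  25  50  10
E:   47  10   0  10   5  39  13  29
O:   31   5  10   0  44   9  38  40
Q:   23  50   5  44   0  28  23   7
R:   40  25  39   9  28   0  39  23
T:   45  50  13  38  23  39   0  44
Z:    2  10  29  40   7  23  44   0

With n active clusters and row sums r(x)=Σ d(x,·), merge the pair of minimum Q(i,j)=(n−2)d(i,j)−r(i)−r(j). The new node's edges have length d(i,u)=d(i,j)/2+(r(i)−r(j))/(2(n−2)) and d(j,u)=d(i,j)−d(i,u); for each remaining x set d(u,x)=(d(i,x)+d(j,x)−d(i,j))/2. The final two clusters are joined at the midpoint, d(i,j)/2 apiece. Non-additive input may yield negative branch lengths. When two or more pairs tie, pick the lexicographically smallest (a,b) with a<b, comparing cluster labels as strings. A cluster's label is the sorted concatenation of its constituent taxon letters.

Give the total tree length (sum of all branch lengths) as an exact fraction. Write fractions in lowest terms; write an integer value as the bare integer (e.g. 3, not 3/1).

iteration 1: select A,Z (d=2, Q=-368); attach at lengths (41/6, -29/6); label the merged cluster AZ
  updated: d(AZ,B)=45/2, d(AZ,E)=37, d(AZ,O)=69/2, d(AZ,Q)=14, d(AZ,R)=61/2, d(AZ,T)=87/2
iteration 2: select B,O (d=5, Q=-278); attach at lengths (47/10, 3/10); label the merged cluster BO
  updated: d(AZ,BO)=26, d(BO,E)=15/2, d(BO,Q)=89/2, d(BO,R)=29/2, d(BO,T)=83/2
iteration 3: select BO,R (d=29/2, Q=-227); attach at lengths (41/8, 75/8); label the merged cluster BOR
  updated: d(AZ,BOR)=21, d(BOR,E)=16, d(BOR,Q)=29, d(BOR,T)=33
iteration 4: select AZ,BOR (d=21, Q=-303/2); attach at lengths (53/4, 31/4); label the merged cluster ABORZ
  updated: d(ABORZ,E)=16, d(ABORZ,Q)=11, d(ABORZ,T)=111/4
iteration 5: select ABORZ,Q (d=11, Q=-287/4); attach at lengths (151/16, 25/16); label the merged cluster ABOQRZ
  updated: d(ABOQRZ,E)=5, d(ABOQRZ,T)=159/8
iteration 6: select ABOQRZ,E (d=5, Q=-303/8); attach at lengths (95/16, -15/16); label the merged cluster ABEOQRZ
  updated: d(ABEOQRZ,T)=223/16
iteration 7: select ABEOQRZ,T (d=223/16); attach at lengths (223/32, 223/32); label the merged cluster ABEOQRTZ
final tree: (((((A:41/6,Z:-29/6):53/4,((B:47/10,O:3/10):41/8,R:75/8):31/4):151/16,Q:25/16):95/16,E:-15/16):223/32,T:223/32)
total length: 1159/16

1159/16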